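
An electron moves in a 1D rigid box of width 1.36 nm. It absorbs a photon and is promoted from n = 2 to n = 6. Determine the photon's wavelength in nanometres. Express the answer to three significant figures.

E_1 = h²/(8m_eL²) = 3.257×10^-20 J, so ΔE = (6² − 2²)E_1 = 1.042×10^-18 J.
λ = hc/ΔE = (6.626×10^-34·2.998×10^8)/1.042×10^-18 = 1.91×10^-7 m = 191 nm.

λ = 191 nm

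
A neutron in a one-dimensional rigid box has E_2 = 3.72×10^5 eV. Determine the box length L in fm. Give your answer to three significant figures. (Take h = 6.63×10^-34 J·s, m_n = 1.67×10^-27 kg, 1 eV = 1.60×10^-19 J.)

From E_n = n²h²/(8m_nL²), L = n·h/√(8m_nE_n).
E_2 = 3.72×10^5 eV = 5.952×10^-14 J, so L = 2·6.63×10^-34/√(8·1.67×10^-27·5.952×10^-14) = 4.70×10^-14 m = 47.0 fm.

L = 47.0 fm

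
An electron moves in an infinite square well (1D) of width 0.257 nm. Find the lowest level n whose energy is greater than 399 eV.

E_1 = h²/(8m_eL²) = 9.122×10^-19 J = 5.694 eV.
Need n² > 399/5.694 = 70.07, i.e. n > 8.371.
The smallest integer satisfying this is n = 9.

n = 9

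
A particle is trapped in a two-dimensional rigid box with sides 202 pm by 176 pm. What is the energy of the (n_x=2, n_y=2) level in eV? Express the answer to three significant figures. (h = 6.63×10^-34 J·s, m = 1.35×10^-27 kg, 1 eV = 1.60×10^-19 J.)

E = 0.0578 eV

For a 2D rectangular well E = (h²/8m)·Σ n_i²/L_i² = (6.63×10^-34)²/(8·1.35×10^-27) · [2²/(202 pm)² + 2²/(176 pm)²].
Evaluating gives E = 9.246×10^-21 J = 0.0578 eV.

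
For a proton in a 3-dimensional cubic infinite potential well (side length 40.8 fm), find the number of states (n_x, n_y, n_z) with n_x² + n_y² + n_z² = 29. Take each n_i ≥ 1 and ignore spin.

degeneracy = 6

The level has n_x² + n_y² + n_z² = 29. The ordered positive-integer solutions are (2, 3, 4), (2, 4, 3), (3, 2, 4), (3, 4, 2), (4, 2, 3), (4, 3, 2).
That gives 6 states.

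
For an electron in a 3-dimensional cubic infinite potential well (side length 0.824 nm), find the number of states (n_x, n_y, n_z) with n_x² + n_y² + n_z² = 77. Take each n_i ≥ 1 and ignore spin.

degeneracy = 12

The level has n_x² + n_y² + n_z² = 77. The ordered positive-integer solutions are (2, 3, 8), (2, 8, 3), (3, 2, 8), (3, 8, 2), (4, 5, 6), (4, 6, 5), (5, 4, 6), (5, 6, 4), (6, 4, 5), (6, 5, 4), (8, 2, 3), (8, 3, 2).
That gives 12 states.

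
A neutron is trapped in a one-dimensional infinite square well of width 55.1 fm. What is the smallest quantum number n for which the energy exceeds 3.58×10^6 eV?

E_1 = h²/(8m_nL²) = 1.079×10^-14 J = 6.735×10^4 eV.
Need n² > 3.58×10^6/6.735×10^4 = 53.16, i.e. n > 7.291.
The smallest integer satisfying this is n = 8.

n = 8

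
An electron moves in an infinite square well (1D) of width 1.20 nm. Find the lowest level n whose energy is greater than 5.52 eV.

E_1 = h²/(8m_eL²) = 4.184×10^-20 J = 0.2612 eV.
Need n² > 5.52/0.2612 = 21.13, i.e. n > 4.597.
The smallest integer satisfying this is n = 5.

n = 5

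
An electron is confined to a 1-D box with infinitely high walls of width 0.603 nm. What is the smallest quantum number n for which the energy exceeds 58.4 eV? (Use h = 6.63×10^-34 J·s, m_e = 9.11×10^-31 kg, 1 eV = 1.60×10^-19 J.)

E_1 = h²/(8m_eL²) = 1.659×10^-19 J = 1.037 eV.
Need n² > 58.4/1.037 = 56.32, i.e. n > 7.505.
The smallest integer satisfying this is n = 8.

n = 8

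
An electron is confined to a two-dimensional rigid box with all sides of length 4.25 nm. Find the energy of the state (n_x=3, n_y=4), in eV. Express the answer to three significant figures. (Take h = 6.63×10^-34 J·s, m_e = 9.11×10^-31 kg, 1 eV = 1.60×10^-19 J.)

E = 0.522 eV

For a 2D rectangular well E = (h²/8m_e)·Σ n_i²/L_i² = (6.63×10^-34)²/(8·9.11×10^-31) · [3²/(4.25 nm)² + 4²/(4.25 nm)²].
Evaluating gives E = 8.348×10^-20 J = 0.522 eV.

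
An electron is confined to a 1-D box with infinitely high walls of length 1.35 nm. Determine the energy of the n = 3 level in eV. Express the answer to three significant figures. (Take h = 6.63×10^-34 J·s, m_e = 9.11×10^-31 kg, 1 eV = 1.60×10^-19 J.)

For an infinite well E_n = n²h²/(8m_eL²), so E_1 = h²/(8m_eL²) = (6.63×10^-34)²/(8·9.11×10^-31·(1.35×10^-9 m)²) = 3.309×10^-20 J.
Then E_3 = 3²·E_1 = 9·3.309×10^-20 J = 2.978×10^-19 J.
Converting, E_3 = 2.978×10^-19 J / (1.60×10^-19 J/eV) = 1.86 eV.

E_3 = 1.86 eV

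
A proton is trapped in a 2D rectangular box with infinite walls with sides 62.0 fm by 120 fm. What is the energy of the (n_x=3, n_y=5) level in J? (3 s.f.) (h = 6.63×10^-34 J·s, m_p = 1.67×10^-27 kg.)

E = 1.34×10^-13 J

For a 2D rectangular well E = (h²/8m_p)·Σ n_i²/L_i² = (6.63×10^-34)²/(8·1.67×10^-27) · [3²/(62.0 fm)² + 5²/(120 fm)²].
Evaluating gives E = 1.34×10^-13 J.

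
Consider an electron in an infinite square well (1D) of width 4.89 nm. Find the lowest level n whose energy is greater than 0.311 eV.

E_1 = h²/(8m_eL²) = 2.520×10^-21 J = 0.01573 eV.
Need n² > 0.311/0.01573 = 19.77, i.e. n > 4.446.
The smallest integer satisfying this is n = 5.

n = 5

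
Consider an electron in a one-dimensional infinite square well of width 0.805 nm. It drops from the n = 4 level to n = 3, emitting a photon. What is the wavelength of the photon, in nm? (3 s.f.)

λ = 305 nm

E_1 = h²/(8m_eL²) = 9.297×10^-20 J, so ΔE = (4² − 3²)E_1 = 6.508×10^-19 J.
λ = hc/ΔE = (6.626×10^-34·2.998×10^8)/6.508×10^-19 = 3.05×10^-7 m = 305 nm.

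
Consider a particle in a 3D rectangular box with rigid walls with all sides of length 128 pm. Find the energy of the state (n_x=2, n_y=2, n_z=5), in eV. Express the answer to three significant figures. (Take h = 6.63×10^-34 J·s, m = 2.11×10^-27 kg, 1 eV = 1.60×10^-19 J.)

E = 0.328 eV

For a 3D rectangular well E = (h²/8m)·Σ n_i²/L_i² = (6.63×10^-34)²/(8·2.11×10^-27) · [2²/(128 pm)² + 2²/(128 pm)² + 5²/(128 pm)²].
Evaluating gives E = 5.245×10^-20 J = 0.328 eV.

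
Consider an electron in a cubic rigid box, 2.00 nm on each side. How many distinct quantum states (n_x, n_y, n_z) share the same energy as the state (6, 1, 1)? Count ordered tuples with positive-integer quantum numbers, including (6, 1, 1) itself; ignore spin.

degeneracy = 9

The level has n_x² + n_y² + n_z² = 38. The ordered positive-integer solutions are (1, 1, 6), (1, 6, 1), (2, 3, 5), (2, 5, 3), (3, 2, 5), (3, 5, 2), (5, 2, 3), (5, 3, 2), (6, 1, 1).
That gives 9 states.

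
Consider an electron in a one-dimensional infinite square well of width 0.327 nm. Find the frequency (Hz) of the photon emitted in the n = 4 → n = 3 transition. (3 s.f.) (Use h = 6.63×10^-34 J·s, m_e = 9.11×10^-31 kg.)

E_1 = h²/(8m_eL²) = 5.641×10^-19 J and ΔE = (4² − 3²)E_1 = 3.949×10^-18 J.
f = ΔE/h = 3.949×10^-18/6.63×10^-34 = 5.96×10^15 Hz.

f = 5.96×10^15 Hz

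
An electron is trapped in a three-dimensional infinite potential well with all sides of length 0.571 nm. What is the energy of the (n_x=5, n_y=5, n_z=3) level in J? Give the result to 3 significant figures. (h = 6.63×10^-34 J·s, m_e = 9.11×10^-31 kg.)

For a 3D rectangular well E = (h²/8m_e)·Σ n_i²/L_i² = (6.63×10^-34)²/(8·9.11×10^-31) · [5²/(0.571 nm)² + 5²/(0.571 nm)² + 3²/(0.571 nm)²].
Evaluating gives E = 1.09×10^-17 J.

E = 1.09×10^-17 J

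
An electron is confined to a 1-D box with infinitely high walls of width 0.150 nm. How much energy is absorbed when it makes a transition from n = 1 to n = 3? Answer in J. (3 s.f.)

E_1 = h²/(8m_eL²) = 2.678×10^-18 J.
|ΔE| = |1² − 3²|·E_1 = 8·2.678×10^-18 J = 2.14×10^-17 J.

|ΔE| = 2.14×10^-17 J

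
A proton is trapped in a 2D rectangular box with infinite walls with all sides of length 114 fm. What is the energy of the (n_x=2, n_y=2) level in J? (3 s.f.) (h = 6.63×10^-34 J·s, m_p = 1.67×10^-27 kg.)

E = 2.03×10^-14 J

For a 2D rectangular well E = (h²/8m_p)·Σ n_i²/L_i² = (6.63×10^-34)²/(8·1.67×10^-27) · [2²/(114 fm)² + 2²/(114 fm)²].
Evaluating gives E = 2.03×10^-14 J.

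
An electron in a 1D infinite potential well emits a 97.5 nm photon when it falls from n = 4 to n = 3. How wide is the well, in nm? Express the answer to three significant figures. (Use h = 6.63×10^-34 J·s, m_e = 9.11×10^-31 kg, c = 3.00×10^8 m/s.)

L = 0.455 nm

The photon carries ΔE = hc/λ = 6.63×10^-34·3.00×10^8/9.75×10^-8 m = 2.040×10^-18 J.
Since ΔE = (4² − 3²)E_1, E_1 = 2.914×10^-19 J, and L = h/√(8m_eE_1) = 4.55×10^-10 m = 0.455 nm.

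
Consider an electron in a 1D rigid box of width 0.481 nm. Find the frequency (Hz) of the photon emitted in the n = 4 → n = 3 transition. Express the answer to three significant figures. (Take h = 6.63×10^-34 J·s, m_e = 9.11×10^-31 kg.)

E_1 = h²/(8m_eL²) = 2.607×10^-19 J and ΔE = (4² − 3²)E_1 = 1.825×10^-18 J.
f = ΔE/h = 1.825×10^-18/6.63×10^-34 = 2.75×10^15 Hz.

f = 2.75×10^15 Hz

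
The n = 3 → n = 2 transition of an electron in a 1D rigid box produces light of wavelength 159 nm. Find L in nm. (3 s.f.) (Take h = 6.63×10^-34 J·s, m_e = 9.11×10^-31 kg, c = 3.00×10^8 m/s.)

L = 0.491 nm

The photon carries ΔE = hc/λ = 6.63×10^-34·3.00×10^8/1.59×10^-7 m = 1.251×10^-18 J.
Since ΔE = (3² − 2²)E_1, E_1 = 2.502×10^-19 J, and L = h/√(8m_eE_1) = 4.91×10^-10 m = 0.491 nm.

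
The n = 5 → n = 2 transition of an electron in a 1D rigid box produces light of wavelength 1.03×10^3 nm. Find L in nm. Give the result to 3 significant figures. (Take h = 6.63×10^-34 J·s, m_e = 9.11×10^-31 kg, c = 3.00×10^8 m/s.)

The photon carries ΔE = hc/λ = 6.63×10^-34·3.00×10^8/1.03×10^-6 m = 1.931×10^-19 J.
Since ΔE = (5² − 2²)E_1, E_1 = 9.195×10^-21 J, and L = h/√(8m_eE_1) = 2.56×10^-9 m = 2.56 nm.

L = 2.56 nm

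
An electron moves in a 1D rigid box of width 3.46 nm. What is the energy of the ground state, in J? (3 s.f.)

E_1 = 5.03×10^-21 J

For an infinite well E_n = n²h²/(8m_eL²), so E_1 = h²/(8m_eL²) = (6.626×10^-34)²/(8·9.109×10^-31·(3.46×10^-9 m)²) = 5.033×10^-21 J.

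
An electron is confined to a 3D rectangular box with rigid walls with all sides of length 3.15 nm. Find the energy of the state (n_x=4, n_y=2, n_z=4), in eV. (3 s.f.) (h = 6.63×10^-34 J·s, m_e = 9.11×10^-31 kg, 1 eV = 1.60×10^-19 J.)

E = 1.37 eV

For a 3D rectangular well E = (h²/8m_e)·Σ n_i²/L_i² = (6.63×10^-34)²/(8·9.11×10^-31) · [4²/(3.15 nm)² + 2²/(3.15 nm)² + 4²/(3.15 nm)²].
Evaluating gives E = 2.188×10^-19 J = 1.37 eV.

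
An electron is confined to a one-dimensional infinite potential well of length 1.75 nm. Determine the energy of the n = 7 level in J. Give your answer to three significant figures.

For an infinite well E_n = n²h²/(8m_eL²), so E_1 = h²/(8m_eL²) = (6.626×10^-34)²/(8·9.109×10^-31·(1.75×10^-9 m)²) = 1.967×10^-20 J.
Then E_7 = 7²·E_1 = 49·1.967×10^-20 J = 9.64×10^-19 J.

E_7 = 9.64×10^-19 J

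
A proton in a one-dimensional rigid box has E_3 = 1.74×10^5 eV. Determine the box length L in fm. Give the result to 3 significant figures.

From E_n = n²h²/(8m_pL²), L = n·h/√(8m_pE_n).
E_3 = 1.74×10^5 eV = 2.787×10^-14 J, so L = 3·6.626×10^-34/√(8·1.673×10^-27·2.787×10^-14) = 1.03×10^-13 m = 103 fm.

L = 103 fm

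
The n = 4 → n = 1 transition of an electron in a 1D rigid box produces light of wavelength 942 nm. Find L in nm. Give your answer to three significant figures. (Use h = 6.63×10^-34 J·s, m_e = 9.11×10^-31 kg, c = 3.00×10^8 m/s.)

L = 2.07 nm

The photon carries ΔE = hc/λ = 6.63×10^-34·3.00×10^8/9.42×10^-7 m = 2.111×10^-19 J.
Since ΔE = (4² − 1²)E_1, E_1 = 1.407×10^-20 J, and L = h/√(8m_eE_1) = 2.07×10^-9 m = 2.07 nm.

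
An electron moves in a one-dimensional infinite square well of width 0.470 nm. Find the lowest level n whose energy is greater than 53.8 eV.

n = 6

E_1 = h²/(8m_eL²) = 2.727×10^-19 J = 1.702 eV.
Need n² > 53.8/1.702 = 31.61, i.e. n > 5.622.
The smallest integer satisfying this is n = 6.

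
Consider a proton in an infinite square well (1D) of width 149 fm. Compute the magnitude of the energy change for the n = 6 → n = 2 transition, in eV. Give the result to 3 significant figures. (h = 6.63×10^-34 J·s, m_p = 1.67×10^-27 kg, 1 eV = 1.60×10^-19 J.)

E_1 = h²/(8m_pL²) = 1.482×10^-15 J.
|ΔE| = |6² − 2²|·E_1 = 32·1.482×10^-15 J = 4.742×10^-14 J = 2.96×10^5 eV.

|ΔE| = 2.96×10^5 eV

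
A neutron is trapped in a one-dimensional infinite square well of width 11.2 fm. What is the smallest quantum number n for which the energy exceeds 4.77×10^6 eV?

n = 2

E_1 = h²/(8m_nL²) = 2.612×10^-13 J = 1.630×10^6 eV.
Need n² > 4.77×10^6/1.630×10^6 = 2.926, i.e. n > 1.711.
The smallest integer satisfying this is n = 2.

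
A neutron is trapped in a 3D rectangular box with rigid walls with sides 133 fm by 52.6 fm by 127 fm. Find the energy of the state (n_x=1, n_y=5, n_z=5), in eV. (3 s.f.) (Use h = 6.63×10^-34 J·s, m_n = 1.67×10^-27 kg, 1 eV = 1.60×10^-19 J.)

E = 2.19×10^6 eV

For a 3D rectangular well E = (h²/8m_n)·Σ n_i²/L_i² = (6.63×10^-34)²/(8·1.67×10^-27) · [1²/(133 fm)² + 5²/(52.6 fm)² + 5²/(127 fm)²].
Evaluating gives E = 3.502×10^-13 J = 2.19×10^6 eV.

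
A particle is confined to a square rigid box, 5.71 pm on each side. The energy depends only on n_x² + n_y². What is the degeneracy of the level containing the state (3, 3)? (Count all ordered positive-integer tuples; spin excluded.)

The level has n_x² + n_y² = 18. The ordered positive-integer solutions are (3, 3).
That gives 1 state.

degeneracy = 1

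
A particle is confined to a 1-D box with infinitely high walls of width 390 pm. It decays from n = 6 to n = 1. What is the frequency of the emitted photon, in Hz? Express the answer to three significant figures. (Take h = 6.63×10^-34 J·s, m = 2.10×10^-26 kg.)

E_1 = h²/(8mL²) = 1.720×10^-23 J and ΔE = (6² − 1²)E_1 = 6.020×10^-22 J.
f = ΔE/h = 6.020×10^-22/6.63×10^-34 = 9.08×10^11 Hz.

f = 9.08×10^11 Hz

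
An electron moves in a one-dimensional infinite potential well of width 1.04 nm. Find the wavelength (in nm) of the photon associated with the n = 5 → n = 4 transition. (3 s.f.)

E_1 = h²/(8m_eL²) = 5.570×10^-20 J, so ΔE = (5² − 4²)E_1 = 5.013×10^-19 J.
λ = hc/ΔE = (6.626×10^-34·2.998×10^8)/5.013×10^-19 = 3.96×10^-7 m = 396 nm.

λ = 396 nm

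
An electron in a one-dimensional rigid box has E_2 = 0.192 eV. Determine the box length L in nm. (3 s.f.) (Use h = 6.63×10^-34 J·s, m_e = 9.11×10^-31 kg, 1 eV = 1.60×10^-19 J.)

L = 2.80 nm

From E_n = n²h²/(8m_eL²), L = n·h/√(8m_eE_n).
E_2 = 0.192 eV = 3.072×10^-20 J, so L = 2·6.63×10^-34/√(8·9.11×10^-31·3.072×10^-20) = 2.80×10^-9 m = 2.80 nm.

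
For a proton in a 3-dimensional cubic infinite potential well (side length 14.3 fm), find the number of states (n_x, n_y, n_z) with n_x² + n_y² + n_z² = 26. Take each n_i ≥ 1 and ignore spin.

degeneracy = 6

The level has n_x² + n_y² + n_z² = 26. The ordered positive-integer solutions are (1, 3, 4), (1, 4, 3), (3, 1, 4), (3, 4, 1), (4, 1, 3), (4, 3, 1).
That gives 6 states.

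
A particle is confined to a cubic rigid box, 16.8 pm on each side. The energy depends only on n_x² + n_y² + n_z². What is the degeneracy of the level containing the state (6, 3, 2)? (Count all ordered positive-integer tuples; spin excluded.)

degeneracy = 6

The level has n_x² + n_y² + n_z² = 49. The ordered positive-integer solutions are (2, 3, 6), (2, 6, 3), (3, 2, 6), (3, 6, 2), (6, 2, 3), (6, 3, 2).
That gives 6 states.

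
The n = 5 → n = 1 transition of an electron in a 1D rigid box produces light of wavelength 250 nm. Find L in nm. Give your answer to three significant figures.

L = 1.35 nm

The photon carries ΔE = hc/λ = 6.626×10^-34·2.998×10^8/2.50×10^-7 m = 7.946×10^-19 J.
Since ΔE = (5² − 1²)E_1, E_1 = 3.311×10^-20 J, and L = h/√(8m_eE_1) = 1.35×10^-9 m = 1.35 nm.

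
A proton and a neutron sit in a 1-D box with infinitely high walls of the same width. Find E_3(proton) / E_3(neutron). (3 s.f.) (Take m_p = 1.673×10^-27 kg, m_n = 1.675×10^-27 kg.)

E_n ∝ 1/m at fixed n and L, so the ratio is m_n/m_p = 1.675×10^-27/1.673×10^-27 = 1.00.

1.00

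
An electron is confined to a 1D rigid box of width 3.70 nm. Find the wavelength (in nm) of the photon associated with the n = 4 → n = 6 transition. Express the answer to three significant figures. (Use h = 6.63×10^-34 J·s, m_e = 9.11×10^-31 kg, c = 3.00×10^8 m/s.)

E_1 = h²/(8m_eL²) = 4.406×10^-21 J, so ΔE = (6² − 4²)E_1 = 8.812×10^-20 J.
λ = hc/ΔE = (6.63×10^-34·3.00×10^8)/8.812×10^-20 = 2.26×10^-6 m = 2.26×10^3 nm.

λ = 2.26×10^3 nm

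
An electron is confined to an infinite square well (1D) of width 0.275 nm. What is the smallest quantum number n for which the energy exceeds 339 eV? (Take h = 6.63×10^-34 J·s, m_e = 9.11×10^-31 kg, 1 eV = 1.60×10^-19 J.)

E_1 = h²/(8m_eL²) = 7.975×10^-19 J = 4.984 eV.
Need n² > 339/4.984 = 68.02, i.e. n > 8.247.
The smallest integer satisfying this is n = 9.

n = 9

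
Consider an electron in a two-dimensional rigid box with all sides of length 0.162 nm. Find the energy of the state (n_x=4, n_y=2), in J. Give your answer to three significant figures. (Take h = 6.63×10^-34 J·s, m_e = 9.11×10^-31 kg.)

E = 4.60×10^-17 J

For a 2D rectangular well E = (h²/8m_e)·Σ n_i²/L_i² = (6.63×10^-34)²/(8·9.11×10^-31) · [4²/(0.162 nm)² + 2²/(0.162 nm)²].
Evaluating gives E = 4.60×10^-17 J.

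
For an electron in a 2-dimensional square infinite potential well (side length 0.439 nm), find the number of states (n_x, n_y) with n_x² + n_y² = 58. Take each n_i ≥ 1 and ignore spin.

degeneracy = 2

The level has n_x² + n_y² = 58. The ordered positive-integer solutions are (3, 7), (7, 3).
That gives 2 states.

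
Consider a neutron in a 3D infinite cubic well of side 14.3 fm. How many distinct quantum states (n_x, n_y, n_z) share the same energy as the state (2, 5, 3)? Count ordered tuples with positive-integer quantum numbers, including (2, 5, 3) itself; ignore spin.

The level has n_x² + n_y² + n_z² = 38. The ordered positive-integer solutions are (1, 1, 6), (1, 6, 1), (2, 3, 5), (2, 5, 3), (3, 2, 5), (3, 5, 2), (5, 2, 3), (5, 3, 2), (6, 1, 1).
That gives 9 states.

degeneracy = 9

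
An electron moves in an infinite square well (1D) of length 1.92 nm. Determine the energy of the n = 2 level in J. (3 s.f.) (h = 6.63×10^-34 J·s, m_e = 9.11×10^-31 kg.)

E_2 = 6.54×10^-20 J

For an infinite well E_n = n²h²/(8m_eL²), so E_1 = h²/(8m_eL²) = (6.63×10^-34)²/(8·9.11×10^-31·(1.92×10^-9 m)²) = 1.636×10^-20 J.
Then E_2 = 2²·E_1 = 4·1.636×10^-20 J = 6.54×10^-20 J.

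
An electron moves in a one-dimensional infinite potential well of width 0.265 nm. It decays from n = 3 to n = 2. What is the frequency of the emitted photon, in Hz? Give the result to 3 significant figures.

E_1 = h²/(8m_eL²) = 8.579×10^-19 J and ΔE = (3² − 2²)E_1 = 4.290×10^-18 J.
f = ΔE/h = 4.290×10^-18/6.626×10^-34 = 6.47×10^15 Hz.

f = 6.47×10^15 Hz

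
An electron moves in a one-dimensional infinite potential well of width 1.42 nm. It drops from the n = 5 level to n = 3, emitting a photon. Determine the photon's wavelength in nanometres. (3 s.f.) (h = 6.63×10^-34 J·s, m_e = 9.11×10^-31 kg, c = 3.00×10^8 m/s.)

E_1 = h²/(8m_eL²) = 2.991×10^-20 J, so ΔE = (5² − 3²)E_1 = 4.786×10^-19 J.
λ = hc/ΔE = (6.63×10^-34·3.00×10^8)/4.786×10^-19 = 4.16×10^-7 m = 416 nm.

λ = 416 nm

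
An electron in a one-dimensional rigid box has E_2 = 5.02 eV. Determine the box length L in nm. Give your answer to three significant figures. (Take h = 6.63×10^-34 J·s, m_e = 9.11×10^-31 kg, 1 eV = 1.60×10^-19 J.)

L = 0.548 nm

From E_n = n²h²/(8m_eL²), L = n·h/√(8m_eE_n).
E_2 = 5.02 eV = 8.032×10^-19 J, so L = 2·6.63×10^-34/√(8·9.11×10^-31·8.032×10^-19) = 5.48×10^-10 m = 0.548 nm.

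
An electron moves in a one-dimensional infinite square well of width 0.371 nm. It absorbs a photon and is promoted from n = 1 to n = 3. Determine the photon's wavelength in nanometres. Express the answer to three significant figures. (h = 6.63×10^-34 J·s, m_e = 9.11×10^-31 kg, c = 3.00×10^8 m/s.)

λ = 56.7 nm

E_1 = h²/(8m_eL²) = 4.382×10^-19 J, so ΔE = (3² − 1²)E_1 = 3.506×10^-18 J.
λ = hc/ΔE = (6.63×10^-34·3.00×10^8)/3.506×10^-18 = 5.67×10^-8 m = 56.7 nm.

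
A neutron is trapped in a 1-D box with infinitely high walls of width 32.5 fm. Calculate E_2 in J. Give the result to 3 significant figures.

E_2 = 1.24×10^-13 J

For an infinite well E_n = n²h²/(8m_nL²), so E_1 = h²/(8m_nL²) = (6.626×10^-34)²/(8·1.675×10^-27·(3.25×10^-14 m)²) = 3.102×10^-14 J.
Then E_2 = 2²·E_1 = 4·3.102×10^-14 J = 1.24×10^-13 J.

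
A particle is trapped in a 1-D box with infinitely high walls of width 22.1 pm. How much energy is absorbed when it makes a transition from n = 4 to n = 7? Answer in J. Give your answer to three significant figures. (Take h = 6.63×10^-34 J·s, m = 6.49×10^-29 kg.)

|ΔE| = 5.72×10^-17 J

E_1 = h²/(8mL²) = 1.733×10^-18 J.
|ΔE| = |4² − 7²|·E_1 = 33·1.733×10^-18 J = 5.72×10^-17 J.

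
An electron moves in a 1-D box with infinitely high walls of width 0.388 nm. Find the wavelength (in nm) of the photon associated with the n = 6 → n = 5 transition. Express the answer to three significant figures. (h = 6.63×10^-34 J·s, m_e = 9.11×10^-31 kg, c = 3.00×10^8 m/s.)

λ = 45.1 nm

E_1 = h²/(8m_eL²) = 4.006×10^-19 J, so ΔE = (6² − 5²)E_1 = 4.407×10^-18 J.
λ = hc/ΔE = (6.63×10^-34·3.00×10^8)/4.407×10^-18 = 4.51×10^-8 m = 45.1 nm.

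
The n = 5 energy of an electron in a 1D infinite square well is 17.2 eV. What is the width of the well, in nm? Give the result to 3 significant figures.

L = 0.739 nm

From E_n = n²h²/(8m_eL²), L = n·h/√(8m_eE_n).
E_5 = 17.2 eV = 2.755×10^-18 J, so L = 5·6.626×10^-34/√(8·9.109×10^-31·2.755×10^-18) = 7.39×10^-10 m = 0.739 nm.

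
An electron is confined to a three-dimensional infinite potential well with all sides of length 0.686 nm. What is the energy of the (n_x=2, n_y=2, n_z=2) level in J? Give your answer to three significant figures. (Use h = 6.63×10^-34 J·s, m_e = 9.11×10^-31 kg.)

For a 3D rectangular well E = (h²/8m_e)·Σ n_i²/L_i² = (6.63×10^-34)²/(8·9.11×10^-31) · [2²/(0.686 nm)² + 2²/(0.686 nm)² + 2²/(0.686 nm)²].
Evaluating gives E = 1.54×10^-18 J.

E = 1.54×10^-18 J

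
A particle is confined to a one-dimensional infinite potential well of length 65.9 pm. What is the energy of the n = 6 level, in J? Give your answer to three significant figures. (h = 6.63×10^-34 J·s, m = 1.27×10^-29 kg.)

E_6 = 3.59×10^-17 J

For an infinite well E_n = n²h²/(8mL²), so E_1 = h²/(8mL²) = (6.63×10^-34)²/(8·1.27×10^-29·(6.59×10^-11 m)²) = 9.962×10^-19 J.
Then E_6 = 6²·E_1 = 36·9.962×10^-19 J = 3.59×10^-17 J.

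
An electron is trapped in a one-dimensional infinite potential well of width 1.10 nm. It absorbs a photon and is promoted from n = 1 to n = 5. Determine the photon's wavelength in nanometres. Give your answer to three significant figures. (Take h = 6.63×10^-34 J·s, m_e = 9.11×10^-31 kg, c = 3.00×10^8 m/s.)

E_1 = h²/(8m_eL²) = 4.985×10^-20 J, so ΔE = (5² − 1²)E_1 = 1.196×10^-18 J.
λ = hc/ΔE = (6.63×10^-34·3.00×10^8)/1.196×10^-18 = 1.66×10^-7 m = 166 nm.

λ = 166 nm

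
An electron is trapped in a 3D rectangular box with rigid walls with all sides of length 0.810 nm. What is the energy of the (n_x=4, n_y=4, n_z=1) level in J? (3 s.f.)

For a 3D rectangular well E = (h²/8m_e)·Σ n_i²/L_i² = (6.626×10^-34)²/(8·9.109×10^-31) · [4²/(0.810 nm)² + 4²/(0.810 nm)² + 1²/(0.810 nm)²].
Evaluating gives E = 3.03×10^-18 J.

E = 3.03×10^-18 J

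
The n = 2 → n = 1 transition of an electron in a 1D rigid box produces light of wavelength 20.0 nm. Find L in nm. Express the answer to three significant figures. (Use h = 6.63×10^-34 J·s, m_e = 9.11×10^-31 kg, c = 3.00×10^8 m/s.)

L = 0.135 nm

The photon carries ΔE = hc/λ = 6.63×10^-34·3.00×10^8/2.00×10^-8 m = 9.945×10^-18 J.
Since ΔE = (2² − 1²)E_1, E_1 = 3.315×10^-18 J, and L = h/√(8m_eE_1) = 1.35×10^-10 m = 0.135 nm.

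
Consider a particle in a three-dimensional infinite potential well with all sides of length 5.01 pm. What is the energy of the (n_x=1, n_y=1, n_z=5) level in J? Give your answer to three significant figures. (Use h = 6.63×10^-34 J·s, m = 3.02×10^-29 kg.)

E = 1.96×10^-15 J

For a 3D rectangular well E = (h²/8m)·Σ n_i²/L_i² = (6.63×10^-34)²/(8·3.02×10^-29) · [1²/(5.01 pm)² + 1²/(5.01 pm)² + 5²/(5.01 pm)²].
Evaluating gives E = 1.96×10^-15 J.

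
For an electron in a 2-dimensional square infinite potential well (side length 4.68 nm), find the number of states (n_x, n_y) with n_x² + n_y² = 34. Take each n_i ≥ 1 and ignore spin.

degeneracy = 2

The level has n_x² + n_y² = 34. The ordered positive-integer solutions are (3, 5), (5, 3).
That gives 2 states.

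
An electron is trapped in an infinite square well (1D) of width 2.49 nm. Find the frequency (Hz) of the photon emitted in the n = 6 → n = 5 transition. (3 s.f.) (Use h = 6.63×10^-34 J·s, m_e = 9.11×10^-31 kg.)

f = 1.61×10^14 Hz

E_1 = h²/(8m_eL²) = 9.728×10^-21 J and ΔE = (6² − 5²)E_1 = 1.070×10^-19 J.
f = ΔE/h = 1.070×10^-19/6.63×10^-34 = 1.61×10^14 Hz.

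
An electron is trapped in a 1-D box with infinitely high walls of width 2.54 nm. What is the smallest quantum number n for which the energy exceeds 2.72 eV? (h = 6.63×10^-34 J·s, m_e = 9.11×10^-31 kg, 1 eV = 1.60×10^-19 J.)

E_1 = h²/(8m_eL²) = 9.349×10^-21 J = 0.05843 eV.
Need n² > 2.72/0.05843 = 46.55, i.e. n > 6.823.
The smallest integer satisfying this is n = 7.

n = 7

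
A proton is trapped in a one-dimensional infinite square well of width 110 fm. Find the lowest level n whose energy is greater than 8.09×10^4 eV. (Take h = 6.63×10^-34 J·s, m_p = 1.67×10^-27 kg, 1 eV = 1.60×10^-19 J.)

n = 3

E_1 = h²/(8m_pL²) = 2.719×10^-15 J = 1.699×10^4 eV.
Need n² > 8.09×10^4/1.699×10^4 = 4.762, i.e. n > 2.182.
The smallest integer satisfying this is n = 3.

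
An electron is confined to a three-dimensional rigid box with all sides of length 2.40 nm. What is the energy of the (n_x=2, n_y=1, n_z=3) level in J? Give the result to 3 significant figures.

For a 3D rectangular well E = (h²/8m_e)·Σ n_i²/L_i² = (6.626×10^-34)²/(8·9.109×10^-31) · [2²/(2.40 nm)² + 1²/(2.40 nm)² + 3²/(2.40 nm)²].
Evaluating gives E = 1.46×10^-19 J.

E = 1.46×10^-19 J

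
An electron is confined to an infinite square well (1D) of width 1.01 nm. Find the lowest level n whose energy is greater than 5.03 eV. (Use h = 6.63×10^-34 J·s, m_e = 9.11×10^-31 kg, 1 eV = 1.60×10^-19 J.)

E_1 = h²/(8m_eL²) = 5.913×10^-20 J = 0.3696 eV.
Need n² > 5.03/0.3696 = 13.61, i.e. n > 3.689.
The smallest integer satisfying this is n = 4.

n = 4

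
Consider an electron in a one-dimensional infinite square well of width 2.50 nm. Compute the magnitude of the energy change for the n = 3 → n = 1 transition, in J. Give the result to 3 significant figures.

E_1 = h²/(8m_eL²) = 9.640×10^-21 J.
|ΔE| = |3² − 1²|·E_1 = 8·9.640×10^-21 J = 7.71×10^-20 J.

|ΔE| = 7.71×10^-20 J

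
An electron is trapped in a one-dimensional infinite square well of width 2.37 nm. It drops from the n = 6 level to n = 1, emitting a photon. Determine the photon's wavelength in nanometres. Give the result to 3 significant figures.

E_1 = h²/(8m_eL²) = 1.073×10^-20 J, so ΔE = (6² − 1²)E_1 = 3.755×10^-19 J.
λ = hc/ΔE = (6.626×10^-34·2.998×10^8)/3.755×10^-19 = 5.29×10^-7 m = 529 nm.

λ = 529 nm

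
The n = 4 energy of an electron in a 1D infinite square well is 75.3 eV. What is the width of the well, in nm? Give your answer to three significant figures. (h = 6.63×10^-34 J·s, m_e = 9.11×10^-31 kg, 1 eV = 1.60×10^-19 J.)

L = 0.283 nm

From E_n = n²h²/(8m_eL²), L = n·h/√(8m_eE_n).
E_4 = 75.3 eV = 1.205×10^-17 J, so L = 4·6.63×10^-34/√(8·9.11×10^-31·1.205×10^-17) = 2.83×10^-10 m = 0.283 nm.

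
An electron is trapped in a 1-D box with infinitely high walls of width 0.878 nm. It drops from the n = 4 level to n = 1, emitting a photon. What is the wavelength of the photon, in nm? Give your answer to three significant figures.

E_1 = h²/(8m_eL²) = 7.815×10^-20 J, so ΔE = (4² − 1²)E_1 = 1.172×10^-18 J.
λ = hc/ΔE = (6.626×10^-34·2.998×10^8)/1.172×10^-18 = 1.69×10^-7 m = 169 nm.

λ = 169 nm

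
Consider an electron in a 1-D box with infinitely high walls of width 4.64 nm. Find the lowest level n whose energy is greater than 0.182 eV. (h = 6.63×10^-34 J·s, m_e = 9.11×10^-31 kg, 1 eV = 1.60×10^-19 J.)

n = 4

E_1 = h²/(8m_eL²) = 2.801×10^-21 J = 0.01751 eV.
Need n² > 0.182/0.01751 = 10.39, i.e. n > 3.223.
The smallest integer satisfying this is n = 4.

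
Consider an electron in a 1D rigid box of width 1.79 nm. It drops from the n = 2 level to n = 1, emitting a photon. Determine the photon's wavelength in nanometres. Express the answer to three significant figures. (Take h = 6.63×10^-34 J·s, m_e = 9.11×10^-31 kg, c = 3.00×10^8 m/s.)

λ = 3.52×10^3 nm

E_1 = h²/(8m_eL²) = 1.882×10^-20 J, so ΔE = (2² − 1²)E_1 = 5.646×10^-20 J.
λ = hc/ΔE = (6.63×10^-34·3.00×10^8)/5.646×10^-20 = 3.52×10^-6 m = 3.52×10^3 nm.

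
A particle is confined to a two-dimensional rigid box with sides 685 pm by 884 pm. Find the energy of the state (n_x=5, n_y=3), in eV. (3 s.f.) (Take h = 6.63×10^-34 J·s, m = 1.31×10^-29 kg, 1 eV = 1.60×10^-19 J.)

E = 1.70 eV

For a 2D rectangular well E = (h²/8m)·Σ n_i²/L_i² = (6.63×10^-34)²/(8·1.31×10^-29) · [5²/(685 pm)² + 3²/(884 pm)²].
Evaluating gives E = 2.718×10^-19 J = 1.70 eV.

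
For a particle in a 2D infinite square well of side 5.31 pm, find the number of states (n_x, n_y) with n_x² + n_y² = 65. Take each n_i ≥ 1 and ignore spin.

The level has n_x² + n_y² = 65. The ordered positive-integer solutions are (1, 8), (4, 7), (7, 4), (8, 1).
That gives 4 states.

degeneracy = 4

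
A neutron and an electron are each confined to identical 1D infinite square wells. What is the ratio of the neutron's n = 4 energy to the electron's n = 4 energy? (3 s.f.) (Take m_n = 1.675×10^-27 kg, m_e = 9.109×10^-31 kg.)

5.44×10^-4

E_n ∝ 1/m at fixed n and L, so the ratio is m_e/m_n = 9.109×10^-31/1.675×10^-27 = 5.44×10^-4.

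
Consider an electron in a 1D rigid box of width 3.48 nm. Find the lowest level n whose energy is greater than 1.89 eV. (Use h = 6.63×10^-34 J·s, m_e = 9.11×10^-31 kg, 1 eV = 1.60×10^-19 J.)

E_1 = h²/(8m_eL²) = 4.980×10^-21 J = 0.03112 eV.
Need n² > 1.89/0.03112 = 60.73, i.e. n > 7.793.
The smallest integer satisfying this is n = 8.

n = 8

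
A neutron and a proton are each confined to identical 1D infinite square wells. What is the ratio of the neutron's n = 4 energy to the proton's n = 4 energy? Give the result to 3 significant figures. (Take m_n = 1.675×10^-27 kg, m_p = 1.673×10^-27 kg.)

E_n ∝ 1/m at fixed n and L, so the ratio is m_p/m_n = 1.673×10^-27/1.675×10^-27 = 0.999.

0.999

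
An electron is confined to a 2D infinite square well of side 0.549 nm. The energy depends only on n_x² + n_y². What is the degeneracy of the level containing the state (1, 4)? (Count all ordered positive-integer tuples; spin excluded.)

degeneracy = 2

The level has n_x² + n_y² = 17. The ordered positive-integer solutions are (1, 4), (4, 1).
That gives 2 states.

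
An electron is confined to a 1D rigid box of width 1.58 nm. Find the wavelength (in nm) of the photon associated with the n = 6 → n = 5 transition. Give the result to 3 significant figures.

λ = 748 nm

E_1 = h²/(8m_eL²) = 2.413×10^-20 J, so ΔE = (6² − 5²)E_1 = 2.654×10^-19 J.
λ = hc/ΔE = (6.626×10^-34·2.998×10^8)/2.654×10^-19 = 7.48×10^-7 m = 748 nm.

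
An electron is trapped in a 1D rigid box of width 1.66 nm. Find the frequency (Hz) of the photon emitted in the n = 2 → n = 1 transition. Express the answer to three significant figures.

E_1 = h²/(8m_eL²) = 2.186×10^-20 J and ΔE = (2² − 1²)E_1 = 6.558×10^-20 J.
f = ΔE/h = 6.558×10^-20/6.626×10^-34 = 9.90×10^13 Hz.

f = 9.90×10^13 Hz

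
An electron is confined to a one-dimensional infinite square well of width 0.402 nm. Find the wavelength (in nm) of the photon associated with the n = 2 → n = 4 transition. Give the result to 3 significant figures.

E_1 = h²/(8m_eL²) = 3.728×10^-19 J, so ΔE = (4² − 2²)E_1 = 4.474×10^-18 J.
λ = hc/ΔE = (6.626×10^-34·2.998×10^8)/4.474×10^-18 = 4.44×10^-8 m = 44.4 nm.

λ = 44.4 nm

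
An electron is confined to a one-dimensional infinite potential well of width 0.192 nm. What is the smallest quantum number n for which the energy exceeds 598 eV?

E_1 = h²/(8m_eL²) = 1.634×10^-18 J = 10.20 eV.
Need n² > 598/10.20 = 58.63, i.e. n > 7.657.
The smallest integer satisfying this is n = 8.

n = 8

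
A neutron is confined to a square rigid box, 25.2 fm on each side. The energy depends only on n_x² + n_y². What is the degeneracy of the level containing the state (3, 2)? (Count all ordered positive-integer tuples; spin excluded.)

The level has n_x² + n_y² = 13. The ordered positive-integer solutions are (2, 3), (3, 2).
That gives 2 states.

degeneracy = 2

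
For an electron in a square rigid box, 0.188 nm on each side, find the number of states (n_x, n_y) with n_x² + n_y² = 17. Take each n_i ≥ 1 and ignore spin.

The level has n_x² + n_y² = 17. The ordered positive-integer solutions are (1, 4), (4, 1).
That gives 2 states.

degeneracy = 2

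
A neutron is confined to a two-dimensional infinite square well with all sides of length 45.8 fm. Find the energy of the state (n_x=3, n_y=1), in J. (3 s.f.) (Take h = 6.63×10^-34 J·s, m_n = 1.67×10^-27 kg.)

For a 2D rectangular well E = (h²/8m_n)·Σ n_i²/L_i² = (6.63×10^-34)²/(8·1.67×10^-27) · [3²/(45.8 fm)² + 1²/(45.8 fm)²].
Evaluating gives E = 1.57×10^-13 J.

E = 1.57×10^-13 J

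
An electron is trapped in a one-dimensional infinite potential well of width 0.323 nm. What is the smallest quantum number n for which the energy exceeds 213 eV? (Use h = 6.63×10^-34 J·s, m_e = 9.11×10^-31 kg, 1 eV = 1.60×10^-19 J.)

n = 8

E_1 = h²/(8m_eL²) = 5.781×10^-19 J = 3.613 eV.
Need n² > 213/3.613 = 58.95, i.e. n > 7.678.
The smallest integer satisfying this is n = 8.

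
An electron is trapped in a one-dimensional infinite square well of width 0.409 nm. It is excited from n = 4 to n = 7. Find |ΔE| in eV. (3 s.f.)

|ΔE| = 74.2 eV

E_1 = h²/(8m_eL²) = 3.602×10^-19 J.
|ΔE| = |4² − 7²|·E_1 = 33·3.602×10^-19 J = 1.189×10^-17 J = 74.2 eV.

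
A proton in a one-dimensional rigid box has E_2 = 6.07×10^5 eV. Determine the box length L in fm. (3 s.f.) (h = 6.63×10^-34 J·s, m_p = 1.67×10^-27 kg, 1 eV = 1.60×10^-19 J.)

From E_n = n²h²/(8m_pL²), L = n·h/√(8m_pE_n).
E_2 = 6.07×10^5 eV = 9.712×10^-14 J, so L = 2·6.63×10^-34/√(8·1.67×10^-27·9.712×10^-14) = 3.68×10^-14 m = 36.8 fm.

L = 36.8 fm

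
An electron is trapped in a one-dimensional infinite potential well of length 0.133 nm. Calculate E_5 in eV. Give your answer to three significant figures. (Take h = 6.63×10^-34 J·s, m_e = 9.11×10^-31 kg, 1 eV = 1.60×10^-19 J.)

For an infinite well E_n = n²h²/(8m_eL²), so E_1 = h²/(8m_eL²) = (6.63×10^-34)²/(8·9.11×10^-31·(1.33×10^-10 m)²) = 3.410×10^-18 J.
Then E_5 = 5²·E_1 = 25·3.410×10^-18 J = 8.525×10^-17 J.
Converting, E_5 = 8.525×10^-17 J / (1.60×10^-19 J/eV) = 533 eV.

E_5 = 533 eV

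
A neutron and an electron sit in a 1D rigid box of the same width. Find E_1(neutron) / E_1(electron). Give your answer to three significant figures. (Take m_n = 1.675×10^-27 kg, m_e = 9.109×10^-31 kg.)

E_n ∝ 1/m at fixed n and L, so the ratio is m_e/m_n = 9.109×10^-31/1.675×10^-27 = 5.44×10^-4.

5.44×10^-4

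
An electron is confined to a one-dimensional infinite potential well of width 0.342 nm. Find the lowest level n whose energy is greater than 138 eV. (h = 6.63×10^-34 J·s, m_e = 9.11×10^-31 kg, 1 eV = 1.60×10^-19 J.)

n = 7

E_1 = h²/(8m_eL²) = 5.157×10^-19 J = 3.223 eV.
Need n² > 138/3.223 = 42.82, i.e. n > 6.544.
The smallest integer satisfying this is n = 7.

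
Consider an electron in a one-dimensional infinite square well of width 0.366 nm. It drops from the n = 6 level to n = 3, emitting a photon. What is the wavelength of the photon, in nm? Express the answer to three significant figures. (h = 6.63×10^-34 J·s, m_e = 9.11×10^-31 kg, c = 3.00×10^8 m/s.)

λ = 16.4 nm

E_1 = h²/(8m_eL²) = 4.503×10^-19 J, so ΔE = (6² − 3²)E_1 = 1.216×10^-17 J.
λ = hc/ΔE = (6.63×10^-34·3.00×10^8)/1.216×10^-17 = 1.64×10^-8 m = 16.4 nm.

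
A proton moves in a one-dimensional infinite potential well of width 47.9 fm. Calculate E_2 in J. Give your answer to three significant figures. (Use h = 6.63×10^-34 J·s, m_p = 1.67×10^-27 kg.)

E_2 = 5.74×10^-14 J

For an infinite well E_n = n²h²/(8m_pL²), so E_1 = h²/(8m_pL²) = (6.63×10^-34)²/(8·1.67×10^-27·(4.79×10^-14 m)²) = 1.434×10^-14 J.
Then E_2 = 2²·E_1 = 4·1.434×10^-14 J = 5.74×10^-14 J.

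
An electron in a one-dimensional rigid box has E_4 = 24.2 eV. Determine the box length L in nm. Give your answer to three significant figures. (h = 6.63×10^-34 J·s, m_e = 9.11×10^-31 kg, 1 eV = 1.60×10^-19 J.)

From E_n = n²h²/(8m_eL²), L = n·h/√(8m_eE_n).
E_4 = 24.2 eV = 3.872×10^-18 J, so L = 4·6.63×10^-34/√(8·9.11×10^-31·3.872×10^-18) = 4.99×10^-10 m = 0.499 nm.

L = 0.499 nm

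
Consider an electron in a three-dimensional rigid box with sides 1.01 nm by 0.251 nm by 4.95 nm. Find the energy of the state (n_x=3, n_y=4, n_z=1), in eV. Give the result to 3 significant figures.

E = 98.8 eV

For a 3D rectangular well E = (h²/8m_e)·Σ n_i²/L_i² = (6.626×10^-34)²/(8·9.109×10^-31) · [3²/(1.01 nm)² + 4²/(0.251 nm)² + 1²/(4.95 nm)²].
Evaluating gives E = 1.583×10^-17 J = 98.8 eV.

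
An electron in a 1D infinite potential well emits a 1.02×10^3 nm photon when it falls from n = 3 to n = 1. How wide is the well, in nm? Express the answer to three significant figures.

The photon carries ΔE = hc/λ = 6.626×10^-34·2.998×10^8/1.02×10^-6 m = 1.948×10^-19 J.
Since ΔE = (3² − 1²)E_1, E_1 = 2.435×10^-20 J, and L = h/√(8m_eE_1) = 1.57×10^-9 m = 1.57 nm.

L = 1.57 nm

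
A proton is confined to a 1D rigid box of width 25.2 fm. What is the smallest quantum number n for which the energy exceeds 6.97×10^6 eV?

E_1 = h²/(8m_pL²) = 5.166×10^-14 J = 3.225×10^5 eV.
Need n² > 6.97×10^6/3.225×10^5 = 21.61, i.e. n > 4.649.
The smallest integer satisfying this is n = 5.

n = 5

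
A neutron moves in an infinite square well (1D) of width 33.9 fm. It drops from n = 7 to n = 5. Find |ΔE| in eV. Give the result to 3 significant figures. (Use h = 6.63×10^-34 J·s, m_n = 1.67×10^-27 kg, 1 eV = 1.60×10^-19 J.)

E_1 = h²/(8m_nL²) = 2.863×10^-14 J.
|ΔE| = |7² − 5²|·E_1 = 24·2.863×10^-14 J = 6.871×10^-13 J = 4.29×10^6 eV.

|ΔE| = 4.29×10^6 eV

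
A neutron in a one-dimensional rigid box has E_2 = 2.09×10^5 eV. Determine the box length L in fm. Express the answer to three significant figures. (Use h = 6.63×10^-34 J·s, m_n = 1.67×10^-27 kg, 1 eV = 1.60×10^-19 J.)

L = 62.7 fm

From E_n = n²h²/(8m_nL²), L = n·h/√(8m_nE_n).
E_2 = 2.09×10^5 eV = 3.344×10^-14 J, so L = 2·6.63×10^-34/√(8·1.67×10^-27·3.344×10^-14) = 6.27×10^-14 m = 62.7 fm.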